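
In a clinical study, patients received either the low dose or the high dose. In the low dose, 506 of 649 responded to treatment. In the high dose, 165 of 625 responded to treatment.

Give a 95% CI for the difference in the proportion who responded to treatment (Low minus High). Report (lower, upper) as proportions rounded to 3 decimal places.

(0.469, 0.563)

First, p̂₁ = 506/649 = 0.7797; p̂₂ = 165/625 = 0.2640.
The two standard errors are √(0.7797×0.2203/649) = 0.01627 and √(0.2640×0.7360/625) = 0.01763.
Because the samples are independent, SE_diff = √(0.01627² + 0.01763²) = 0.02399.
Using z* = 1.960 for 95%, ME = 1.960 × 0.02399 = 0.04702.
p̂₁ − p̂₂ = 0.5157; interval 0.5157 ± 0.04702 gives (0.469, 0.563).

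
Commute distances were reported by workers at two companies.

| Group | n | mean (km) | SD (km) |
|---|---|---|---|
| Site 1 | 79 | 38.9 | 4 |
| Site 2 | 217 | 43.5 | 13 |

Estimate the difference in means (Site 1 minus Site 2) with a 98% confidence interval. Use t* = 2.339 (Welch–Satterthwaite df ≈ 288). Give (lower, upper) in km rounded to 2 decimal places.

(-6.92, -2.28)

Per-group SEs: s₁/√n₁ = 4/√79 = 0.4500, s₂/√n₂ = 13/√217 = 0.8825.
Unpooled SE of the difference: √(0.2025 + 0.77880625) = 0.9906.
Margin of error = t* · SE = 2.339 × 0.9906 = 2.3170.
x̄₁ − x̄₂ = 38.9 − 43.5 = -4.6000.
CI: -4.6000 ± 2.3170 = (-6.92, -2.28).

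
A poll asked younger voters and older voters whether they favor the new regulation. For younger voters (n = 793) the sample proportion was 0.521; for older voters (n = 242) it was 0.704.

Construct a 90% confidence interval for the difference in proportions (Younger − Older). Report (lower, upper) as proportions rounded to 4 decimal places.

(-0.2394, -0.1266)

SE₁ = √(p̂₁(1−p̂₁)/n₁) = √(0.5210·0.4790/793) = 0.01774; SE₂ = √(0.7040·0.2960/242) = 0.02934.
Independent samples: SE of the difference = √(SE₁² + SE₂²) = √(0.0003147076 + 0.0008608356) = 0.03429.
z* for 90% confidence is 1.645, so the margin of error is 1.645 × 0.03429 = 0.05641.
Point estimate p̂₁ − p̂₂ = 0.5210 − 0.7040 = -0.1830.
-0.1830 ± 0.05641 → (-0.2394, -0.1266).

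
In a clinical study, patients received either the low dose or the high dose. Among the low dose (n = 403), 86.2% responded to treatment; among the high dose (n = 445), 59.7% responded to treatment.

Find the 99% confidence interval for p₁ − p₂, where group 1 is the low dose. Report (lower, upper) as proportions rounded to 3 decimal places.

(0.191, 0.339)

The two standard errors are √(0.8620×0.1380/403) = 0.01718 and √(0.5970×0.4030/445) = 0.02325.
Because the samples are independent, SE_diff = √(0.01718² + 0.02325²) = 0.02891.
Using z* = 2.576 for 99%, ME = 2.576 × 0.02891 = 0.07447.
p̂₁ − p̂₂ = 0.2650; interval 0.2650 ± 0.07447 gives (0.191, 0.339).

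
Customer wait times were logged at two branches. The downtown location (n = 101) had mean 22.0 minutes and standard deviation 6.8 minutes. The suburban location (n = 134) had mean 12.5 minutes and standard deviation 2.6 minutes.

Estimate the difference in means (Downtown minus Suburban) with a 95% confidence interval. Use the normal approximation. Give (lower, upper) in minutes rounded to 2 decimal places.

Per-group SEs: s₁/√n₁ = 6.8/√101 = 0.6766, s₂/√n₂ = 2.6/√134 = 0.2246.
Unpooled SE of the difference: √(0.45778756 + 0.05044516) = 0.7129.
Margin of error = z* · SE = 1.960 × 0.7129 = 1.3973.
x̄₁ − x̄₂ = 22.0 − 12.5 = 9.5000.
CI: 9.5000 ± 1.3973 = (8.10, 10.90).

(8.10, 10.90)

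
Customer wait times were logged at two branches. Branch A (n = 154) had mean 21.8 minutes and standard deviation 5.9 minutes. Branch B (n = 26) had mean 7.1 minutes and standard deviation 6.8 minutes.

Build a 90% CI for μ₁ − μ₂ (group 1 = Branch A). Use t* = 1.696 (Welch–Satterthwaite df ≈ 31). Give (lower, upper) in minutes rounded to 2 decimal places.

Per-group SEs: s₁/√n₁ = 5.9/√154 = 0.4754, s₂/√n₂ = 6.8/√26 = 1.3336.
Unpooled SE of the difference: √(0.22600516 + 1.77848896) = 1.4158.
Margin of error = t* · SE = 1.696 × 1.4158 = 2.4012.
x̄₁ − x̄₂ = 21.8 − 7.1 = 14.7000.
CI: 14.7000 ± 2.4012 = (12.30, 17.10).

(12.30, 17.10)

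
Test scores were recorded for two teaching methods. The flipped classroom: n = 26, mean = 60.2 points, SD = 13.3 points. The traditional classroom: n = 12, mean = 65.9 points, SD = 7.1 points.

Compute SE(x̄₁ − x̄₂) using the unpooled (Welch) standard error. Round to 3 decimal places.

SE₁ = s₁/√n₁ = 13.3/√26 = 2.6083; SE₂ = 7.1/√12 = 2.0496.
Independent samples, unequal variances: SE_diff = √(SE₁² + SE₂²) = √(6.80322889 + 4.20086016) = 3.3172.

3.317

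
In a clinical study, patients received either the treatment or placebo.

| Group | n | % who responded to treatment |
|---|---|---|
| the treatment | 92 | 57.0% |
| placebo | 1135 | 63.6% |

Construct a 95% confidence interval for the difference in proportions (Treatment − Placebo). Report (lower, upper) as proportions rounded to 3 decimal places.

The two standard errors are √(0.5700×0.4300/92) = 0.05162 and √(0.6360×0.3640/1135) = 0.01428.
Because the samples are independent, SE_diff = √(0.05162² + 0.01428²) = 0.05356.
Using z* = 1.960 for 95%, ME = 1.960 × 0.05356 = 0.10498.
p̂₁ − p̂₂ = -0.0660; interval -0.0660 ± 0.10498 gives (-0.171, 0.039).

(-0.171, 0.039)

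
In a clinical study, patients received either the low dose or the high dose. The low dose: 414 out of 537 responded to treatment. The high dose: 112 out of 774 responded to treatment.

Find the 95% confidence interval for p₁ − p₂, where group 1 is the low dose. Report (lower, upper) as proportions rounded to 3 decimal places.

(0.583, 0.670)

First, p̂₁ = 414/537 = 0.7709; p̂₂ = 112/774 = 0.1447.
The two standard errors are √(0.7709×0.2291/537) = 0.01814 and √(0.1447×0.8553/774) = 0.01265.
Because the samples are independent, SE_diff = √(0.01814² + 0.01265²) = 0.02212.
Using z* = 1.960 for 95%, ME = 1.960 × 0.02212 = 0.04336.
p̂₁ − p̂₂ = 0.6262; interval 0.6262 ± 0.04336 gives (0.583, 0.670).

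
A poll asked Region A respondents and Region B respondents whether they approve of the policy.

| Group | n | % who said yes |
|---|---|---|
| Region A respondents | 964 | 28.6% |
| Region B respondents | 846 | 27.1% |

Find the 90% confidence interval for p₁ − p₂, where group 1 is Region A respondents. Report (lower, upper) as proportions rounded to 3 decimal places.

(-0.020, 0.050)

Each SE is √(p̂(1−p̂)/n): √(0.2860·0.7140/964) = 0.01455 and √(0.2710·0.7290/846) = 0.01528.
SE(p̂₁ − p̂₂) = √(SE₁² + SE₂²) = √(0.0002117025 + 0.0002334784) = 0.02110, since the two samples are independent.
At 90% confidence z* = 1.645; margin = 1.645 × 0.02110 = 0.03471.
The difference is 0.2860 − 0.2710 = 0.0150, so the interval is 0.0150 ± 0.03471 = (-0.020, 0.050).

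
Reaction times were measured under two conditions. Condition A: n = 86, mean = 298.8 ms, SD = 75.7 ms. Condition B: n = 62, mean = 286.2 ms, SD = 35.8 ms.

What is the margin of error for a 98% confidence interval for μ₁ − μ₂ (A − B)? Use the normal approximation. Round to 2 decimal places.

21.73

Standard errors of each mean: 75.7/√86 = 8.1629 and 35.8/√62 = 4.5466.
SE(x̄₁ − x̄₂) = √(8.1629² + 4.5466²) = 9.3437 for independent samples with unequal variances.
With z* = 2.326, the margin is 2.326 × 9.3437 = 21.7334.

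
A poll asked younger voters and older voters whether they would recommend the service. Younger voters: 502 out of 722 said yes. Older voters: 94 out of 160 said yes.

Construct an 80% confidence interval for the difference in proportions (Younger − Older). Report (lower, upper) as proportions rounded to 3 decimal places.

First, p̂₁ = 502/722 = 0.6953; p̂₂ = 94/160 = 0.5875.
The two standard errors are √(0.6953×0.3047/722) = 0.01713 and √(0.5875×0.4125/160) = 0.03892.
Because the samples are independent, SE_diff = √(0.01713² + 0.03892²) = 0.04252.
Using z* = 1.282 for 80%, ME = 1.282 × 0.04252 = 0.05451.
p̂₁ − p̂₂ = 0.1078; interval 0.1078 ± 0.05451 gives (0.053, 0.162).

(0.053, 0.162)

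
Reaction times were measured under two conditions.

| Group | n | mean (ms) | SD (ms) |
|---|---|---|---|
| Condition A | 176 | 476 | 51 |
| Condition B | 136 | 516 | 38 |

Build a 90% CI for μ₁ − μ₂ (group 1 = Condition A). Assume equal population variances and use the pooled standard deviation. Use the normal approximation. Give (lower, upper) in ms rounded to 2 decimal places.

s_p = √[((n₁−1)s₁² + (n₂−1)s₂²)/(n₁+n₂−2)] = √[(175·51² + 135·38²)/310] = 45.7946.
SE = 45.7946·√(1/176 + 1/136) = 5.2284.
With z* = 1.645, margin = 1.645 × 5.2284 = 8.6007.
x̄₁ − x̄₂ = 476 − 516 = -40.0000; interval -40.0000 ± 8.6007 = (-48.60, -31.40).

(-48.60, -31.40)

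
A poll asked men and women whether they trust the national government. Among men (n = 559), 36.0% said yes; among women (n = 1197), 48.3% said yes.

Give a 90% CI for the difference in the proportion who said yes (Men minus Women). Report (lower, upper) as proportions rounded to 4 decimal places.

Each SE is √(p̂(1−p̂)/n): √(0.3600·0.6400/559) = 0.02030 and √(0.4830·0.5170/1197) = 0.01444.
SE(p̂₁ − p̂₂) = √(SE₁² + SE₂²) = √(0.00041209 + 0.0002085136) = 0.02491, since the two samples are independent.
At 90% confidence z* = 1.645; margin = 1.645 × 0.02491 = 0.04098.
The difference is 0.3600 − 0.4830 = -0.1230, so the interval is -0.1230 ± 0.04098 = (-0.1640, -0.0820).

(-0.1640, -0.0820)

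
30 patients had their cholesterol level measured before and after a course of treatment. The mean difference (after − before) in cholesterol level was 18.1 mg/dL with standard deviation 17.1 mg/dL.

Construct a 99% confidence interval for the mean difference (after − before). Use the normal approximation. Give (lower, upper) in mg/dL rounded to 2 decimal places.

This is a matched-pairs design, so SE = s_d/√n = 17.1/√30 = 3.1220.
Margin = 2.576 × 3.1220 = 8.0423; the interval is 18.1 ± 8.0423 = (10.06, 26.14).

(10.06, 26.14)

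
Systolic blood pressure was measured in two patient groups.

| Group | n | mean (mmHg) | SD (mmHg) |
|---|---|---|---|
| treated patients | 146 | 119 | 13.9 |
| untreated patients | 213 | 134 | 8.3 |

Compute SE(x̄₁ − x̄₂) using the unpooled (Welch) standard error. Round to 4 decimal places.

Standard errors of each mean: 13.9/√146 = 1.1504 and 8.3/√213 = 0.5687.
SE(x̄₁ − x̄₂) = √(1.1504² + 0.5687²) = 1.2833 for independent samples with unequal variances.

1.2833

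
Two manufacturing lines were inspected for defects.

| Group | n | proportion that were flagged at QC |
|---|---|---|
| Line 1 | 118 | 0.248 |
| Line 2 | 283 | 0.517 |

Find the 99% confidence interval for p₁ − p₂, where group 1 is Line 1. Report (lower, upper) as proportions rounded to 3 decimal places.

(-0.397, -0.141)

SE₁ = √(p̂₁(1−p̂₁)/n₁) = √(0.2480·0.7520/118) = 0.03976; SE₂ = √(0.5170·0.4830/283) = 0.02970.
Independent samples: SE of the difference = √(SE₁² + SE₂²) = √(0.0015808576 + 0.00088209) = 0.04963.
z* for 99% confidence is 2.576, so the margin of error is 2.576 × 0.04963 = 0.12785.
Point estimate p̂₁ − p̂₂ = 0.2480 − 0.5170 = -0.2690.
-0.2690 ± 0.12785 → (-0.397, -0.141).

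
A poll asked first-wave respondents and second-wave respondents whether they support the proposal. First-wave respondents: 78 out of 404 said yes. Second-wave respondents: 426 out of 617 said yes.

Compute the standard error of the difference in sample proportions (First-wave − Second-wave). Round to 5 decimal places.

0.02706

First, p̂₁ = 78/404 = 0.1931; p̂₂ = 426/617 = 0.6904.
The two standard errors are √(0.1931×0.8069/404) = 0.01964 and √(0.6904×0.3096/617) = 0.01861.
Because the samples are independent, SE_diff = √(0.01964² + 0.01861²) = 0.02706.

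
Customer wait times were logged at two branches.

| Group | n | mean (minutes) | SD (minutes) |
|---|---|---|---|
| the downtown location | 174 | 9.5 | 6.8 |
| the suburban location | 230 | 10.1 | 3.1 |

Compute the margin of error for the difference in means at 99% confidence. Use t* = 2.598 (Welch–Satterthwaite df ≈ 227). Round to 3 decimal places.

Per-group SEs: s₁/√n₁ = 6.8/√174 = 0.5155, s₂/√n₂ = 3.1/√230 = 0.2044.
Unpooled SE of the difference: √(0.26574025 + 0.04177936) = 0.5545.
Margin of error = t* · SE = 2.598 × 0.5545 = 1.4406.

1.441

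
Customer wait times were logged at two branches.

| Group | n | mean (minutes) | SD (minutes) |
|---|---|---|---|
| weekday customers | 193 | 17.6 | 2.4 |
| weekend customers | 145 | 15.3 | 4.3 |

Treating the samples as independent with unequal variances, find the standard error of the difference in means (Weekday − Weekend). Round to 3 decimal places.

0.397

SE₁ = s₁/√n₁ = 2.4/√193 = 0.1728; SE₂ = 4.3/√145 = 0.3571.
Independent samples, unequal variances: SE_diff = √(SE₁² + SE₂²) = √(0.02985984 + 0.12752041) = 0.3967.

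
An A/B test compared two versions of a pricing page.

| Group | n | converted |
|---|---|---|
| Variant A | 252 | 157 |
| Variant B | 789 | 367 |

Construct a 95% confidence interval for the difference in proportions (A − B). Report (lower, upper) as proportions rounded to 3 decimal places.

First, p̂₁ = 157/252 = 0.6230; p̂₂ = 367/789 = 0.4651.
The two standard errors are √(0.6230×0.3770/252) = 0.03053 and √(0.4651×0.5349/789) = 0.01776.
Because the samples are independent, SE_diff = √(0.03053² + 0.01776²) = 0.03532.
Using z* = 1.960 for 95%, ME = 1.960 × 0.03532 = 0.06923.
p̂₁ − p̂₂ = 0.1579; interval 0.1579 ± 0.06923 gives (0.089, 0.227).

(0.089, 0.227)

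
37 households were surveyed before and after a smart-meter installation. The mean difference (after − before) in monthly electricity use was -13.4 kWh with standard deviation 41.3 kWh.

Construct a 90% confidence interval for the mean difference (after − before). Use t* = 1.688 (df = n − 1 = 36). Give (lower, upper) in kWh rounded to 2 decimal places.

This is a matched-pairs design, so SE = s_d/√n = 41.3/√37 = 6.7897.
Margin = 1.688 × 6.7897 = 11.4610; the interval is -13.4 ± 11.4610 = (-24.86, -1.94).

(-24.86, -1.94)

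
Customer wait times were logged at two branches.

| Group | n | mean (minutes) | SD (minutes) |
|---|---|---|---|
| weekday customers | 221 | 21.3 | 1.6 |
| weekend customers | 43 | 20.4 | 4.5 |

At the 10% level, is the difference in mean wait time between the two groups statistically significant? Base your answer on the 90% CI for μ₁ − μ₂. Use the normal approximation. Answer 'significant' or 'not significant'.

not significant

SE₁ = s₁/√n₁ = 1.6/√221 = 0.1076; SE₂ = 4.5/√43 = 0.6862.
Independent samples, unequal variances: SE_diff = √(SE₁² + SE₂²) = √(0.01157776 + 0.47087044) = 0.6946.
z* = 1.645, so margin of error = 1.645 × 0.6946 = 1.1426.
Difference in means = 21.3 − 20.4 = 0.9000.
0.9000 ± 1.1426 → (-0.2426, 2.0426).
The interval (-0.2426, 2.0426) contains 0, so the difference is not significant.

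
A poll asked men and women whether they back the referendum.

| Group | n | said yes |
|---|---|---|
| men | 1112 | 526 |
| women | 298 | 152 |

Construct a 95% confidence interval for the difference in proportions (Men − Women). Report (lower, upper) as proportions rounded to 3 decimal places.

(-0.101, 0.027)

p̂₁ = 526/1112 = 0.4730 and p̂₂ = 152/298 = 0.5101.
SE₁ = √(p̂₁(1−p̂₁)/n₁) = √(0.4730·0.5270/1112) = 0.01497; SE₂ = √(0.5101·0.4899/298) = 0.02896.
Independent samples: SE of the difference = √(SE₁² + SE₂²) = √(0.0002241009 + 0.0008386816) = 0.03260.
z* for 95% confidence is 1.960, so the margin of error is 1.960 × 0.03260 = 0.06390.
Point estimate p̂₁ − p̂₂ = 0.4730 − 0.5101 = -0.0371.
-0.0371 ± 0.06390 → (-0.101, 0.027).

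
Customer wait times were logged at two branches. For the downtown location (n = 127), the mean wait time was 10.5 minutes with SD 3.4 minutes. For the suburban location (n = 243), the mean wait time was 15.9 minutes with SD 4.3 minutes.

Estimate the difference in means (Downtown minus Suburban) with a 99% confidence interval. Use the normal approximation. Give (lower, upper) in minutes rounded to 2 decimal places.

Standard errors of each mean: 3.4/√127 = 0.3017 and 4.3/√243 = 0.2758.
SE(x̄₁ − x̄₂) = √(0.3017² + 0.2758²) = 0.4088 for independent samples with unequal variances.
With z* = 2.576, the margin is 2.576 × 0.4088 = 1.0531.
x̄₁ − x̄₂ = 10.5 − 15.9 = -5.4000; the interval is -5.4000 ± 1.0531 = (-6.45, -4.35).

(-6.45, -4.35)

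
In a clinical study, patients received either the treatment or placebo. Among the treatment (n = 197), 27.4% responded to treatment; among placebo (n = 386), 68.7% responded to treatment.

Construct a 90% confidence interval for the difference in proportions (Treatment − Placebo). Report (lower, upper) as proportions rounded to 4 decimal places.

The two standard errors are √(0.2740×0.7260/197) = 0.03178 and √(0.6870×0.3130/386) = 0.02360.
Because the samples are independent, SE_diff = √(0.03178² + 0.02360²) = 0.03958.
Using z* = 1.645 for 90%, ME = 1.645 × 0.03958 = 0.06511.
p̂₁ − p̂₂ = -0.4130; interval -0.4130 ± 0.06511 gives (-0.4781, -0.3479).

(-0.4781, -0.3479)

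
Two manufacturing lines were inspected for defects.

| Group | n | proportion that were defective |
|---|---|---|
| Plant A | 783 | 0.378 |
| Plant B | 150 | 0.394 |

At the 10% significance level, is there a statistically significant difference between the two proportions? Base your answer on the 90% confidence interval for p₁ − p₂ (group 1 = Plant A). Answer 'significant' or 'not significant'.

not significant

SE₁ = √(p̂₁(1−p̂₁)/n₁) = √(0.3780·0.6220/783) = 0.01733; SE₂ = √(0.3940·0.6060/150) = 0.03990.
Independent samples: SE of the difference = √(SE₁² + SE₂²) = √(0.0003003289 + 0.00159201) = 0.04350.
z* for 90% confidence is 1.645, so the margin of error is 1.645 × 0.04350 = 0.07156.
Point estimate p̂₁ − p̂₂ = 0.3780 − 0.3940 = -0.0160.
-0.0160 ± 0.07156 → (-0.08756, 0.05556).
The interval (-0.08756, 0.05556) contains 0, so the difference is not significant.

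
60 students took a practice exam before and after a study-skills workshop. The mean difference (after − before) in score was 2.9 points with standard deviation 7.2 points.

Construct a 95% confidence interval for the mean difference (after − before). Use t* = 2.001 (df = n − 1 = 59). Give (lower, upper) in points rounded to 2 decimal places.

(1.04, 4.76)

This is a matched-pairs design, so SE = s_d/√n = 7.2/√60 = 0.9295.
Margin = 2.001 × 0.9295 = 1.8599; the interval is 2.9 ± 1.8599 = (1.04, 4.76).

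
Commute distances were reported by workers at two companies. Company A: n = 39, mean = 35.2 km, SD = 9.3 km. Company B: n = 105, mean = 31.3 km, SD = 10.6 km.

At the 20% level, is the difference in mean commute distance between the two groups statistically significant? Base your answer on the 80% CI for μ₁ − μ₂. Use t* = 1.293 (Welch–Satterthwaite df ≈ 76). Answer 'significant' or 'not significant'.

significant

Per-group SEs: s₁/√n₁ = 9.3/√39 = 1.4892, s₂/√n₂ = 10.6/√105 = 1.0345.
Unpooled SE of the difference: √(2.21771664 + 1.07019025) = 1.8133.
Margin of error = t* · SE = 1.293 × 1.8133 = 2.3446.
x̄₁ − x̄₂ = 35.2 − 31.3 = 3.9000.
CI: 3.9000 ± 2.3446 = (1.5554, 6.2446).
The interval (1.5554, 6.2446) does not contain 0, so the difference is significant.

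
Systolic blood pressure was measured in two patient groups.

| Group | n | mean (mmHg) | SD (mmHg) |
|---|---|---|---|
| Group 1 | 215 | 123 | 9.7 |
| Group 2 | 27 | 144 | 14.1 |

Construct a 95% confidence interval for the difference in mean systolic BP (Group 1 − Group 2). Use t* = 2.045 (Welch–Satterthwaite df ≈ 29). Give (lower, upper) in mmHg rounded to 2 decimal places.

SE₁ = s₁/√n₁ = 9.7/√215 = 0.6615; SE₂ = 14.1/√27 = 2.7135.
Independent samples, unequal variances: SE_diff = √(SE₁² + SE₂²) = √(0.43758225 + 7.36308225) = 2.7930.
t* = 2.045, so margin of error = 2.045 × 2.7930 = 5.7117.
Difference in means = 123 − 144 = -21.0000.
-21.0000 ± 5.7117 → (-26.71, -15.29).

(-26.71, -15.29)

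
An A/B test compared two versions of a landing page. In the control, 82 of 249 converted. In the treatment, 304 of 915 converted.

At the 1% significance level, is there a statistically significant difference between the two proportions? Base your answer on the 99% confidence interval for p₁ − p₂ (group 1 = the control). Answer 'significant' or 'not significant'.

p̂₁ = 82/249 = 0.3293 and p̂₂ = 304/915 = 0.3322.
SE₁ = √(p̂₁(1−p̂₁)/n₁) = √(0.3293·0.6707/249) = 0.02978; SE₂ = √(0.3322·0.6678/915) = 0.01557.
Independent samples: SE of the difference = √(SE₁² + SE₂²) = √(0.0008868484 + 0.0002424249) = 0.03360.
z* for 99% confidence is 2.576, so the margin of error is 2.576 × 0.03360 = 0.08655.
Point estimate p̂₁ − p̂₂ = 0.3293 − 0.3322 = -0.0029.
-0.0029 ± 0.08655 → (-0.08945, 0.08365).
The interval (-0.08945, 0.08365) contains 0, so the difference is not significant.

not significant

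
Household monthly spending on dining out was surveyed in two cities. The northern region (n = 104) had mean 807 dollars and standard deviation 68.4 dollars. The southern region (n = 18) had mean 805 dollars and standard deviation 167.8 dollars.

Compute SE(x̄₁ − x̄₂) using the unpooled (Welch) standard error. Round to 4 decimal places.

40.1155

Per-group SEs: s₁/√n₁ = 68.4/√104 = 6.7072, s₂/√n₂ = 167.8/√18 = 39.5508.
Unpooled SE of the difference: √(44.98653184 + 1564.26578064) = 40.1155.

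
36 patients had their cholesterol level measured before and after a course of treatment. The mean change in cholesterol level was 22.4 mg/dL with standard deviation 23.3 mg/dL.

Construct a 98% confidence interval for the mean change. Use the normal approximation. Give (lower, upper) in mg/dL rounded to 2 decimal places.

This is a matched-pairs design, so SE = s_d/√n = 23.3/√36 = 3.8833.
Margin = 2.326 × 3.8833 = 9.0326; the interval is 22.4 ± 9.0326 = (13.37, 31.43).

(13.37, 31.43)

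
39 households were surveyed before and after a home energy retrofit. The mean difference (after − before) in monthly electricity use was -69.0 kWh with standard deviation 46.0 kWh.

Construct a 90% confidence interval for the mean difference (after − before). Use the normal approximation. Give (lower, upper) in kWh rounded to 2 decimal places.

Paired design: SE = s_d/√n = 46.0/√39 = 7.3659.
z* = 1.645; margin of error = 1.645 × 7.3659 = 12.1169.
-69.0 ± 12.1169 → (-81.12, -56.88).

(-81.12, -56.88)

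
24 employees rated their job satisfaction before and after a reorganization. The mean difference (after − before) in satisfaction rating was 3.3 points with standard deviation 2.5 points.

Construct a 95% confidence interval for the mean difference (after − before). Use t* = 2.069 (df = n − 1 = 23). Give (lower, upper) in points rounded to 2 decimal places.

(2.24, 4.36)

Paired design: SE = s_d/√n = 2.5/√24 = 0.5103.
t* = 2.069; margin of error = 2.069 × 0.5103 = 1.0558.
3.3 ± 1.0558 → (2.24, 4.36).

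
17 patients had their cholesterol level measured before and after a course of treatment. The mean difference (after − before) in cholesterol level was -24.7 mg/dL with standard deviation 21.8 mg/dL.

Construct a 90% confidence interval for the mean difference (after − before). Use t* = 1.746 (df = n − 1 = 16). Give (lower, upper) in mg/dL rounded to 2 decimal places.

(-33.93, -15.47)

Paired design: SE = s_d/√n = 21.8/√17 = 5.2873.
t* = 1.746; margin of error = 1.746 × 5.2873 = 9.2316.
-24.7 ± 9.2316 → (-33.93, -15.47).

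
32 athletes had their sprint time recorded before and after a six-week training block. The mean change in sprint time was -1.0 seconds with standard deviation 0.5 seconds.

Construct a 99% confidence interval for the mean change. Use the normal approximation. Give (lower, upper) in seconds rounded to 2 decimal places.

This is a matched-pairs design, so SE = s_d/√n = 0.5/√32 = 0.0884.
Margin = 2.576 × 0.0884 = 0.2277; the interval is -1.0 ± 0.2277 = (-1.23, -0.77).

(-1.23, -0.77)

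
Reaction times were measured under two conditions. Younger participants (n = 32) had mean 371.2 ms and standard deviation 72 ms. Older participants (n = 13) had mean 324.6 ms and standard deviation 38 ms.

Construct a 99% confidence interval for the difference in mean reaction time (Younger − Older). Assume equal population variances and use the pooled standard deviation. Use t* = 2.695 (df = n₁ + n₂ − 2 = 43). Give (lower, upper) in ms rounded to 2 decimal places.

(-10.43, 103.63)

Pooled variance s_p² = [31·72² + 12·38²] / (32+13−2) = 4140.2791, so s_p = 64.3450.
SE_diff = s_p·√(1/n₁ + 1/n₂) = 64.3450·√(1/32 + 1/13) = 21.1629.
t* = 2.695; margin = 2.695 × 21.1629 = 57.0340.
Difference = 371.2 − 324.6 = 46.6000.
46.6000 ± 57.0340 → (-10.43, 103.63).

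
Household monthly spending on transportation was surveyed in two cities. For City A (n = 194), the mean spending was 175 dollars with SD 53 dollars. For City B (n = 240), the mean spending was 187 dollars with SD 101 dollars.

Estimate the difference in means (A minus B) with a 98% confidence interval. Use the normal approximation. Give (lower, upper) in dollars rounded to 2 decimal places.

SE₁ = s₁/√n₁ = 53/√194 = 3.8052; SE₂ = 101/√240 = 6.5195.
Independent samples, unequal variances: SE_diff = √(SE₁² + SE₂²) = √(14.47954704 + 42.50388025) = 7.5487.
z* = 2.326, so margin of error = 2.326 × 7.5487 = 17.5583.
Difference in means = 175 − 187 = -12.0000.
-12.0000 ± 17.5583 → (-29.56, 5.56).

(-29.56, 5.56)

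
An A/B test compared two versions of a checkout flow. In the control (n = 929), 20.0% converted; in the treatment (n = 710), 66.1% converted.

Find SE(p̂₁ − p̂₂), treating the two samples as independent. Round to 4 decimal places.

0.0221

Each SE is √(p̂(1−p̂)/n): √(0.2000·0.8000/929) = 0.01312 and √(0.6610·0.3390/710) = 0.01777.
SE(p̂₁ − p̂₂) = √(SE₁² + SE₂²) = √(0.0001721344 + 0.0003157729) = 0.02209, since the two samples are independent.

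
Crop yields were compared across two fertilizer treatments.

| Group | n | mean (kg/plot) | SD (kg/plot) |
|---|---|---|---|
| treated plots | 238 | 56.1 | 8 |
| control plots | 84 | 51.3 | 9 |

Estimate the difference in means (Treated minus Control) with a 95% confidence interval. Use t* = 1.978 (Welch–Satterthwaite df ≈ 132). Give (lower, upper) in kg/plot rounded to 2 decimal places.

(2.60, 7.00)

Standard errors of each mean: 8/√238 = 0.5186 and 9/√84 = 0.9820.
SE(x̄₁ − x̄₂) = √(0.5186² + 0.9820²) = 1.1105 for independent samples with unequal variances.
With t* = 1.978, the margin is 1.978 × 1.1105 = 2.1966.
x̄₁ − x̄₂ = 56.1 − 51.3 = 4.8000; the interval is 4.8000 ± 2.1966 = (2.60, 7.00).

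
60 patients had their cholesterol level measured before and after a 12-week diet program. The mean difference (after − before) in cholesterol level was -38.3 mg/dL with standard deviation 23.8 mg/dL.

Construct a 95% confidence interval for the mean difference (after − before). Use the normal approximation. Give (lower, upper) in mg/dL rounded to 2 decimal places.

(-44.32, -32.28)

This is a matched-pairs design, so SE = s_d/√n = 23.8/√60 = 3.0726.
Margin = 1.960 × 3.0726 = 6.0223; the interval is -38.3 ± 6.0223 = (-44.32, -32.28).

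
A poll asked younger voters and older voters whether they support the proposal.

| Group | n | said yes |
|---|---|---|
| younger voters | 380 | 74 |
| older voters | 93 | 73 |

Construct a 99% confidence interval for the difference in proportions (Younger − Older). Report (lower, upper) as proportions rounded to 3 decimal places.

Sample proportions: 74/380 = 0.1947, 73/93 = 0.7849.
Each SE is √(p̂(1−p̂)/n): √(0.1947·0.8053/380) = 0.02031 and √(0.7849·0.2151/93) = 0.04261.
SE(p̂₁ − p̂₂) = √(SE₁² + SE₂²) = √(0.0004124961 + 0.0018156121) = 0.04720, since the two samples are independent.
At 99% confidence z* = 2.576; margin = 2.576 × 0.04720 = 0.12159.
The difference is 0.1947 − 0.7849 = -0.5902, so the interval is -0.5902 ± 0.12159 = (-0.712, -0.469).

(-0.712, -0.469)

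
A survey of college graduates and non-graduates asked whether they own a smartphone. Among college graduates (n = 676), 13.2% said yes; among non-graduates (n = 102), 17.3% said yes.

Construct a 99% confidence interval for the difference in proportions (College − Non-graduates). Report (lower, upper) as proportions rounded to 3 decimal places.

(-0.143, 0.061)

Each SE is √(p̂(1−p̂)/n): √(0.1320·0.8680/676) = 0.01302 and √(0.1730·0.8270/102) = 0.03745.
SE(p̂₁ − p̂₂) = √(SE₁² + SE₂²) = √(0.0001695204 + 0.0014025025) = 0.03965, since the two samples are independent.
At 99% confidence z* = 2.576; margin = 2.576 × 0.03965 = 0.10214.
The difference is 0.1320 − 0.1730 = -0.0410, so the interval is -0.0410 ± 0.10214 = (-0.143, 0.061).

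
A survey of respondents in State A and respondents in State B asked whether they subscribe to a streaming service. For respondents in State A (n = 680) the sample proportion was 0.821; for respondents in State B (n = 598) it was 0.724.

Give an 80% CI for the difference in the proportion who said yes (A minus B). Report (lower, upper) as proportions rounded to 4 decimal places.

(0.0669, 0.1271)

The two standard errors are √(0.8210×0.1790/680) = 0.01470 and √(0.7240×0.2760/598) = 0.01828.
Because the samples are independent, SE_diff = √(0.01470² + 0.01828²) = 0.02346.
Using z* = 1.282 for 80%, ME = 1.282 × 0.02346 = 0.03008.
p̂₁ − p̂₂ = 0.0970; interval 0.0970 ± 0.03008 gives (0.0669, 0.1271).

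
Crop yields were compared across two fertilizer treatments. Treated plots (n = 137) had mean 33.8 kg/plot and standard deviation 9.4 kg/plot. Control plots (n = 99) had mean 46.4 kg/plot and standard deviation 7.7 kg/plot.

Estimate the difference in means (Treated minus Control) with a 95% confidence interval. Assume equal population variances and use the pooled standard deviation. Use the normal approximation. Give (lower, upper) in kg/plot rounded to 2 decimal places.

s_p = √[((n₁−1)s₁² + (n₂−1)s₂²)/(n₁+n₂−2)] = √[(136·9.4² + 98·7.7²)/234] = 8.7284.
SE = 8.7284·√(1/137 + 1/99) = 1.1514.
With z* = 1.960, margin = 1.960 × 1.1514 = 2.2567.
x̄₁ − x̄₂ = 33.8 − 46.4 = -12.6000; interval -12.6000 ± 2.2567 = (-14.86, -10.34).

(-14.86, -10.34)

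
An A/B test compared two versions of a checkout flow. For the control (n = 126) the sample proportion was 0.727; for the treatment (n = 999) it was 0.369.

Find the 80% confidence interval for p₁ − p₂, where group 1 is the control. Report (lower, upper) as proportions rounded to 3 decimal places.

Each SE is √(p̂(1−p̂)/n): √(0.7270·0.2730/126) = 0.03969 and √(0.3690·0.6310/999) = 0.01527.
SE(p̂₁ − p̂₂) = √(SE₁² + SE₂²) = √(0.0015752961 + 0.0002331729) = 0.04253, since the two samples are independent.
At 80% confidence z* = 1.282; margin = 1.282 × 0.04253 = 0.05452.
The difference is 0.7270 − 0.3690 = 0.3580, so the interval is 0.3580 ± 0.05452 = (0.303, 0.413).

(0.303, 0.413)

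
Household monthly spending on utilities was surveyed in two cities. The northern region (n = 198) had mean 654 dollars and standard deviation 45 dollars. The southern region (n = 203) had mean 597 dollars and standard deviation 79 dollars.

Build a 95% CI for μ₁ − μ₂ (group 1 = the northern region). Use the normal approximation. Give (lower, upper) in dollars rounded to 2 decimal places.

SE₁ = s₁/√n₁ = 45/√198 = 3.1980; SE₂ = 79/√203 = 5.5447.
Independent samples, unequal variances: SE_diff = √(SE₁² + SE₂²) = √(10.227204 + 30.74369809) = 6.4009.
z* = 1.960, so margin of error = 1.960 × 6.4009 = 12.5458.
Difference in means = 654 − 597 = 57.0000.
57.0000 ± 12.5458 → (44.45, 69.55).

(44.45, 69.55)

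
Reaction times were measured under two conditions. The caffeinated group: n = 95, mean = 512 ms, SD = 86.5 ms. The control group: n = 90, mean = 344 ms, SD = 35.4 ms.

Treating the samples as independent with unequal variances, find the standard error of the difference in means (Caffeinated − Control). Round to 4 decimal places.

Standard errors of each mean: 86.5/√95 = 8.8747 and 35.4/√90 = 3.7315.
SE(x̄₁ − x̄₂) = √(8.8747² + 3.7315²) = 9.6273 for independent samples with unequal variances.

9.6273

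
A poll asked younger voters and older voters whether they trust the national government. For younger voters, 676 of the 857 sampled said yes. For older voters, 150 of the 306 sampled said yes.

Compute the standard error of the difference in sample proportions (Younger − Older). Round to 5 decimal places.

p̂₁ = 676/857 = 0.7888 and p̂₂ = 150/306 = 0.4902.
SE₁ = √(p̂₁(1−p̂₁)/n₁) = √(0.7888·0.2112/857) = 0.01394; SE₂ = √(0.4902·0.5098/306) = 0.02858.
Independent samples: SE of the difference = √(SE₁² + SE₂²) = √(0.0001943236 + 0.0008168164) = 0.03180.

0.03180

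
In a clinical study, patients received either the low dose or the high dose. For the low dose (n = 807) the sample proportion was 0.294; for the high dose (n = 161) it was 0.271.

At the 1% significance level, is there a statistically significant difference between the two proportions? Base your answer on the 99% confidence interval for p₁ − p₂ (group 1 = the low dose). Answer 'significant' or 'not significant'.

SE₁ = √(p̂₁(1−p̂₁)/n₁) = √(0.2940·0.7060/807) = 0.01604; SE₂ = √(0.2710·0.7290/161) = 0.03503.
Independent samples: SE of the difference = √(SE₁² + SE₂²) = √(0.0002572816 + 0.0012271009) = 0.03853.
z* for 99% confidence is 2.576, so the margin of error is 2.576 × 0.03853 = 0.09925.
Point estimate p̂₁ − p̂₂ = 0.2940 − 0.2710 = 0.0230.
0.0230 ± 0.09925 → (-0.07625, 0.12225).
The interval (-0.07625, 0.12225) contains 0, so the difference is not significant.

not significant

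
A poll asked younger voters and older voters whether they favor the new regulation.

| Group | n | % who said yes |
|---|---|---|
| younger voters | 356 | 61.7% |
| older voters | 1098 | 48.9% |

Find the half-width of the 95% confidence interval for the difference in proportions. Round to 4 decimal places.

The two standard errors are √(0.6170×0.3830/356) = 0.02576 and √(0.4890×0.5110/1098) = 0.01509.
Because the samples are independent, SE_diff = √(0.02576² + 0.01509²) = 0.02985.
Using z* = 1.960 for 95%, ME = 1.960 × 0.02985 = 0.05851.

0.0585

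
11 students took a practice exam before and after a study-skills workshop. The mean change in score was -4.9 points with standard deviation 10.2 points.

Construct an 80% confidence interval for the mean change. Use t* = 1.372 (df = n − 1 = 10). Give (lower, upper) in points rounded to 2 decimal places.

This is a matched-pairs design, so SE = s_d/√n = 10.2/√11 = 3.0754.
Margin = 1.372 × 3.0754 = 4.2194; the interval is -4.9 ± 4.2194 = (-9.12, -0.68).

(-9.12, -0.68)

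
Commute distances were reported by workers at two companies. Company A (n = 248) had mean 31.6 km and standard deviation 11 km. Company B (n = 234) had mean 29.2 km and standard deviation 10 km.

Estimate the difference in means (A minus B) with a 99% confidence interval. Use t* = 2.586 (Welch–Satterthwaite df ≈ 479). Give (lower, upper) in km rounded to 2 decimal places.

Standard errors of each mean: 11/√248 = 0.6985 and 10/√234 = 0.6537.
SE(x̄₁ − x̄₂) = √(0.6985² + 0.6537²) = 0.9567 for independent samples with unequal variances.
With t* = 2.586, the margin is 2.586 × 0.9567 = 2.4740.
x̄₁ − x̄₂ = 31.6 − 29.2 = 2.4000; the interval is 2.4000 ± 2.4740 = (-0.07, 4.87).

(-0.07, 4.87)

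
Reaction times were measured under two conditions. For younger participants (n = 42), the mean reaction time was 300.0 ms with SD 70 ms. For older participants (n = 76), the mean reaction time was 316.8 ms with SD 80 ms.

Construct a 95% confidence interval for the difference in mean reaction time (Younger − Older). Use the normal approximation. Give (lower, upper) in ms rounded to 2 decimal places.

(-44.58, 10.98)

SE₁ = s₁/√n₁ = 70/√42 = 10.8012; SE₂ = 80/√76 = 9.1766.
Independent samples, unequal variances: SE_diff = √(SE₁² + SE₂²) = √(116.66592144 + 84.20998756) = 14.1731.
z* = 1.960, so margin of error = 1.960 × 14.1731 = 27.7793.
Difference in means = 300.0 − 316.8 = -16.8000.
-16.8000 ± 27.7793 → (-44.58, 10.98).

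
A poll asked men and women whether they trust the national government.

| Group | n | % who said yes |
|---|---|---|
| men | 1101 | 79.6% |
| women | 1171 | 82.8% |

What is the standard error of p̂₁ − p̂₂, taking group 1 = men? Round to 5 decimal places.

SE₁ = √(p̂₁(1−p̂₁)/n₁) = √(0.7960·0.2040/1101) = 0.01214; SE₂ = √(0.8280·0.1720/1171) = 0.01103.
Independent samples: SE of the difference = √(SE₁² + SE₂²) = √(0.0001473796 + 0.0001216609) = 0.01640.

0.01640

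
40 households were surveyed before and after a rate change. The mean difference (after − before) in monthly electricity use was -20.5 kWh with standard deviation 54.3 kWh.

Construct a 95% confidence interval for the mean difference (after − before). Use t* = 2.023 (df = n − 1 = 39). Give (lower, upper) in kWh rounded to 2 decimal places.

(-37.87, -3.13)

This is a matched-pairs design, so SE = s_d/√n = 54.3/√40 = 8.5856.
Margin = 2.023 × 8.5856 = 17.3687; the interval is -20.5 ± 17.3687 = (-37.87, -3.13).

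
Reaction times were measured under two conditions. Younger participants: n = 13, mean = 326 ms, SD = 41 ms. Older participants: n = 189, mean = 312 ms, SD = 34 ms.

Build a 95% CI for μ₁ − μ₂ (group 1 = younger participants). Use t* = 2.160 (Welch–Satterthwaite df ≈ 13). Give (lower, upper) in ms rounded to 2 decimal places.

(-11.14, 39.14)

SE₁ = s₁/√n₁ = 41/√13 = 11.3714; SE₂ = 34/√189 = 2.4731.
Independent samples, unequal variances: SE_diff = √(SE₁² + SE₂²) = √(129.30873796 + 6.11622361) = 11.6372.
t* = 2.160, so margin of error = 2.160 × 11.6372 = 25.1364.
Difference in means = 326 − 312 = 14.0000.
14.0000 ± 25.1364 → (-11.14, 39.14).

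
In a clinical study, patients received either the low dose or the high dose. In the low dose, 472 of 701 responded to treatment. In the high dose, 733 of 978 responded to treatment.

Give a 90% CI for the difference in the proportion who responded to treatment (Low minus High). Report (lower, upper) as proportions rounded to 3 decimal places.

(-0.113, -0.039)

First, p̂₁ = 472/701 = 0.6733; p̂₂ = 733/978 = 0.7495.
The two standard errors are √(0.6733×0.3267/701) = 0.01771 and √(0.7495×0.2505/978) = 0.01386.
Because the samples are independent, SE_diff = √(0.01771² + 0.01386²) = 0.02249.
Using z* = 1.645 for 90%, ME = 1.645 × 0.02249 = 0.03700.
p̂₁ − p̂₂ = -0.0762; interval -0.0762 ± 0.03700 gives (-0.113, -0.039).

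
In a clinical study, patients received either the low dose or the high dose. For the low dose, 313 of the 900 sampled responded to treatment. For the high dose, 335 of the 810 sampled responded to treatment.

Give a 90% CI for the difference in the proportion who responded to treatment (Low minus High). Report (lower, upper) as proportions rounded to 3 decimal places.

(-0.104, -0.027)

Sample proportions: 313/900 = 0.3478, 335/810 = 0.4136.
Each SE is √(p̂(1−p̂)/n): √(0.3478·0.6522/900) = 0.01588 and √(0.4136·0.5864/810) = 0.01730.
SE(p̂₁ − p̂₂) = √(SE₁² + SE₂²) = √(0.0002521744 + 0.00029929) = 0.02348, since the two samples are independent.
At 90% confidence z* = 1.645; margin = 1.645 × 0.02348 = 0.03862.
The difference is 0.3478 − 0.4136 = -0.0658, so the interval is -0.0658 ± 0.03862 = (-0.104, -0.027).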